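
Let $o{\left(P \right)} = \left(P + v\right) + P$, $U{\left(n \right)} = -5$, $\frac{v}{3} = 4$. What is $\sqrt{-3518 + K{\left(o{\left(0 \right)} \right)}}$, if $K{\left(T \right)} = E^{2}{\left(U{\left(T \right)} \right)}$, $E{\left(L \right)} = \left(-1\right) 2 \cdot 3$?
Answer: $i \sqrt{3482} \approx 59.008 i$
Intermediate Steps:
$v = 12$ ($v = 3 \cdot 4 = 12$)
$o{\left(P \right)} = 12 + 2 P$ ($o{\left(P \right)} = \left(P + 12\right) + P = \left(12 + P\right) + P = 12 + 2 P$)
$E{\left(L \right)} = -6$ ($E{\left(L \right)} = \left(-2\right) 3 = -6$)
$K{\left(T \right)} = 36$ ($K{\left(T \right)} = \left(-6\right)^{2} = 36$)
$\sqrt{-3518 + K{\left(o{\left(0 \right)} \right)}} = \sqrt{-3518 + 36} = \sqrt{-3482} = i \sqrt{3482}$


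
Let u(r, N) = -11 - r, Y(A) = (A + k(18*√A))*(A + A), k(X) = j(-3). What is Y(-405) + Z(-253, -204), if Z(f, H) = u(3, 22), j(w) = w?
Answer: 330466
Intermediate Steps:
k(X) = -3
Y(A) = 2*A*(-3 + A) (Y(A) = (A - 3)*(A + A) = (-3 + A)*(2*A) = 2*A*(-3 + A))
Z(f, H) = -14 (Z(f, H) = -11 - 1*3 = -11 - 3 = -14)
Y(-405) + Z(-253, -204) = 2*(-405)*(-3 - 405) - 14 = 2*(-405)*(-408) - 14 = 330480 - 14 = 330466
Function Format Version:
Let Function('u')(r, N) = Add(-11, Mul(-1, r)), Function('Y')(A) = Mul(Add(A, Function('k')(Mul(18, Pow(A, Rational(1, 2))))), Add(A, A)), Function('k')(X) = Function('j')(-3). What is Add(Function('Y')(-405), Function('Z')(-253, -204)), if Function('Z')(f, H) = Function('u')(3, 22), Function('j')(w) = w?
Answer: 330466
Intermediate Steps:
Function('k')(X) = -3
Function('Y')(A) = Mul(2, A, Add(-3, A)) (Function('Y')(A) = Mul(Add(A, -3), Add(A, A)) = Mul(Add(-3, A), Mul(2, A)) = Mul(2, A, Add(-3, A)))
Function('Z')(f, H) = -14 (Function('Z')(f, H) = Add(-11, Mul(-1, 3)) = Add(-11, -3) = -14)
Add(Function('Y')(-405), Function('Z')(-253, -204)) = Add(Mul(2, -405, Add(-3, -405)), -14) = Add(Mul(2, -405, -408), -14) = Add(330480, -14) = 330466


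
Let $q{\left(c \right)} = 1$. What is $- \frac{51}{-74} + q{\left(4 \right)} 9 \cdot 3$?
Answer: $\frac{2049}{74} \approx 27.689$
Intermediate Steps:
$- \frac{51}{-74} + q{\left(4 \right)} 9 \cdot 3 = - \frac{51}{-74} + 1 \cdot 9 \cdot 3 = \left(-51\right) \left(- \frac{1}{74}\right) + 1 \cdot 27 = \frac{51}{74} + 27 = \frac{2049}{74}$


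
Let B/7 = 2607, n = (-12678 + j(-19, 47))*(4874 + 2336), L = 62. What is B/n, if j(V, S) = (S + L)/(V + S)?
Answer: -36498/182760625 ≈ -0.00019970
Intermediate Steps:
j(V, S) = (62 + S)/(S + V) (j(V, S) = (S + 62)/(V + S) = (62 + S)/(S + V))
n = -182760625/2 (n = (-12678 + (62 + 47)/(47 - 19))*(4874 + 2336) = (-12678 + 109/28)*7210 = -354875/28*7210 = -182760625/2 ≈ -9.1380e+7)
B = 18249 (B = 7*2607 = 18249)
B/n = 18249/(-182760625/2) = 18249*(-2/182760625) = -36498/182760625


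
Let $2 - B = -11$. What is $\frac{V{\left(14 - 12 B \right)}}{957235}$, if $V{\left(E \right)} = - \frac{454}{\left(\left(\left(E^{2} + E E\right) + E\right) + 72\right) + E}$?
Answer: $- \frac{227}{19200219630} \approx -1.1823 \cdot 10^{-8}$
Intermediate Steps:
$B = 13$ ($B = 2 - -11 = 2 + 11 = 13$)
$V{\left(E \right)} = - \frac{454}{72 + 2 E + 2 E^{2}}$ ($V{\left(E \right)} = - \frac{454}{\left(\left(\left(E^{2} + E^{2}\right) + E\right) + 72\right) + E} = - \frac{454}{\left(\left(2 E^{2} + E\right) + 72\right) + E} = - \frac{454}{\left(\left(E + 2 E^{2}\right) + 72\right) + E} = - \frac{454}{\left(72 + E + 2 E^{2}\right) + E} = - \frac{454}{72 + 2 E + 2 E^{2}}$)
$\frac{V{\left(14 - 12 B \right)}}{957235} = \frac{\left(-227\right) \frac{1}{36 + \left(14 - 156\right) + \left(14 - 156\right)^{2}}}{957235} = - \frac{227}{36 + \left(14 - 156\right) + \left(14 - 156\right)^{2}} \cdot \frac{1}{957235} = - \frac{227}{36 - 142 + \left(-142\right)^{2}} \cdot \frac{1}{957235} = - \frac{227}{36 - 142 + 20164} \cdot \frac{1}{957235} = - \frac{227}{20058} \cdot \frac{1}{957235} = \left(-227\right) \frac{1}{20058} \cdot \frac{1}{957235} = \left(- \frac{227}{20058}\right) \frac{1}{957235} = - \frac{227}{19200219630}$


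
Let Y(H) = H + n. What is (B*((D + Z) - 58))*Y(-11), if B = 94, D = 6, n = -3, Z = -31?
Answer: 109228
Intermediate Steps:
Y(H) = -3 + H (Y(H) = H - 3 = -3 + H)
(B*((D + Z) - 58))*Y(-11) = (94*((6 - 31) - 58))*(-3 - 11) = (94*(-25 - 58))*(-14) = (94*(-83))*(-14) = -7802*(-14) = 109228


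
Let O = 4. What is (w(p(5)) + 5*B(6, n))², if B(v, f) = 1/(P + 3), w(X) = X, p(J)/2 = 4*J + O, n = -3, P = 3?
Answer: 85849/36 ≈ 2384.7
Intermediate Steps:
p(J) = 8 + 8*J (p(J) = 2*(4*J + 4) = 2*(4 + 4*J) = 8 + 8*J)
B(v, f) = ⅙ (B(v, f) = 1/(3 + 3) = 1/6 = ⅙)
(w(p(5)) + 5*B(6, n))² = ((8 + 8*5) + 5*(⅙))² = ((8 + 40) + ⅚)² = (48 + ⅚)² = (293/6)² = 85849/36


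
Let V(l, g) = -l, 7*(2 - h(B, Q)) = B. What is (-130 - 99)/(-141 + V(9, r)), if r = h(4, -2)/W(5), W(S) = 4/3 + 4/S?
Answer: 229/150 ≈ 1.5267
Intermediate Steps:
W(S) = 4/3 + 4/S (W(S) = 4*(⅓) + 4/S = 4/3 + 4/S)
h(B, Q) = 2 - B/7
r = 75/112 (r = (2 - ⅐*4)/(4/3 + 4/5) = (2 - 4/7)/(4/3 + 4*(⅕)) = 10/(7*(4/3 + ⅘)) = 10/(7*(32/15)) = (10/7)*(15/32) = 75/112 ≈ 0.66964)
(-130 - 99)/(-141 + V(9, r)) = (-130 - 99)/(-141 - 1*9) = -229/(-141 - 9) = -229/(-150) = -229*(-1/150) = 229/150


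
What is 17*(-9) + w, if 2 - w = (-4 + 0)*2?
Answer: -143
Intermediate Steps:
w = 10 (w = 2 - (-4 + 0)*2 = 2 - (-4)*2 = 2 - 1*(-8) = 2 + 8 = 10)
17*(-9) + w = 17*(-9) + 10 = -153 + 10 = -143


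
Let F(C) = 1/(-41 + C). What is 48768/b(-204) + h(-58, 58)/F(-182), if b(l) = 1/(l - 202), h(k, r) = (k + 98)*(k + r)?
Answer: -19799808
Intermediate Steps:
h(k, r) = (98 + k)*(k + r)
b(l) = 1/(-202 + l)
48768/b(-204) + h(-58, 58)/F(-182) = 48768/(1/(-202 - 204)) + ((-58)² + 98*(-58) + 98*58 - 58*58)/(1/(-41 - 182)) = 48768/(1/(-406)) + (3364 - 5684 + 5684 - 3364)/(1/(-223)) = 48768/(-1/406) + 0/(-1/223) = 48768*(-406) + 0*(-223) = -19799808 + 0 = -19799808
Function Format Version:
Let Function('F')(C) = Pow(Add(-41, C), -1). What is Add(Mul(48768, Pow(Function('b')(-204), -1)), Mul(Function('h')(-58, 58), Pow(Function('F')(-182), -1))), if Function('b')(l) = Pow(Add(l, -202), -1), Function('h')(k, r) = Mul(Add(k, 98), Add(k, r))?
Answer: -19799808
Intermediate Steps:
Function('h')(k, r) = Mul(Add(98, k), Add(k, r))
Function('b')(l) = Pow(Add(-202, l), -1)
Add(Mul(48768, Pow(Function('b')(-204), -1)), Mul(Function('h')(-58, 58), Pow(Function('F')(-182), -1))) = Add(Mul(48768, Pow(Pow(Add(-202, -204), -1), -1)), Mul(Add(Pow(-58, 2), Mul(98, -58), Mul(98, 58), Mul(-58, 58)), Pow(Pow(Add(-41, -182), -1), -1))) = Add(Mul(48768, Pow(Pow(-406, -1), -1)), Mul(Add(3364, -5684, 5684, -3364), Pow(Pow(-223, -1), -1))) = Add(Mul(48768, Pow(Rational(-1, 406), -1)), Mul(0, Pow(Rational(-1, 223), -1))) = Add(Mul(48768, -406), Mul(0, -223)) = Add(-19799808, 0) = -19799808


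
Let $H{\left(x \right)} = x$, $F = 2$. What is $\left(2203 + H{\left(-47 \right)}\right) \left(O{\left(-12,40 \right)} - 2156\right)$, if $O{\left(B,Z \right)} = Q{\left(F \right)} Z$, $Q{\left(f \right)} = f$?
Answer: $-4475856$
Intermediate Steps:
$O{\left(B,Z \right)} = 2 Z$
$\left(2203 + H{\left(-47 \right)}\right) \left(O{\left(-12,40 \right)} - 2156\right) = \left(2203 - 47\right) \left(2 \cdot 40 - 2156\right) = 2156 \left(80 - 2156\right) = 2156 \left(-2076\right) = -4475856$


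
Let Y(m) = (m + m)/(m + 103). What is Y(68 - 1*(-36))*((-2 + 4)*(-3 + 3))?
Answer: 0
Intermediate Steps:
Y(m) = 2*m/(103 + m) (Y(m) = (2*m)/(103 + m) = 2*m/(103 + m))
Y(68 - 1*(-36))*((-2 + 4)*(-3 + 3)) = (2*(68 - 1*(-36))/(103 + (68 - 1*(-36))))*((-2 + 4)*(-3 + 3)) = (2*(68 + 36)/(103 + (68 + 36)))*(2*0) = (2*104/(103 + 104))*0 = (2*104/207)*0 = (2*104*(1/207))*0 = (208/207)*0 = 0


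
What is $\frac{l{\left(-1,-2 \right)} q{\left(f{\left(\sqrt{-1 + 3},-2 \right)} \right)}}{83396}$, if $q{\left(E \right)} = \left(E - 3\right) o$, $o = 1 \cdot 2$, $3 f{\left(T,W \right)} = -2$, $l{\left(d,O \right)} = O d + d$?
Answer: $- \frac{11}{125094} \approx -8.7934 \cdot 10^{-5}$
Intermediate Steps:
$l{\left(d,O \right)} = d + O d$
$f{\left(T,W \right)} = - \frac{2}{3}$ ($f{\left(T,W \right)} = \frac{1}{3} \left(-2\right) = - \frac{2}{3}$)
$o = 2$
$q{\left(E \right)} = -6 + 2 E$ ($q{\left(E \right)} = \left(E - 3\right) 2 = \left(-3 + E\right) 2 = -6 + 2 E$)
$\frac{l{\left(-1,-2 \right)} q{\left(f{\left(\sqrt{-1 + 3},-2 \right)} \right)}}{83396} = \frac{- (1 - 2) \left(-6 + 2 \left(- \frac{2}{3}\right)\right)}{83396} = \left(-1\right) \left(-1\right) \left(-6 - \frac{4}{3}\right) \frac{1}{83396} = 1 \left(- \frac{22}{3}\right) \frac{1}{83396} = \left(- \frac{22}{3}\right) \frac{1}{83396} = - \frac{11}{125094}$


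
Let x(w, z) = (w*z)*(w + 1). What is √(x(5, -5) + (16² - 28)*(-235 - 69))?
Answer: 3*I*√7718 ≈ 263.56*I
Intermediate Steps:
x(w, z) = w*z*(1 + w) (x(w, z) = (w*z)*(1 + w) = w*z*(1 + w))
√(x(5, -5) + (16² - 28)*(-235 - 69)) = √(5*(-5)*(1 + 5) + (16² - 28)*(-235 - 69)) = √(5*(-5)*6 + (256 - 28)*(-304)) = √(-150 + 228*(-304)) = √(-150 - 69312) = √(-69462) = 3*I*√7718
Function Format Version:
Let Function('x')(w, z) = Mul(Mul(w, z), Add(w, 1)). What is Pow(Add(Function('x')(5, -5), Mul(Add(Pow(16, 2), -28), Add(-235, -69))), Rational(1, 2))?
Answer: Mul(3, I, Pow(7718, Rational(1, 2))) ≈ Mul(263.56, I)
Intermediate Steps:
Function('x')(w, z) = Mul(w, z, Add(1, w)) (Function('x')(w, z) = Mul(Mul(w, z), Add(1, w)) = Mul(w, z, Add(1, w)))
Pow(Add(Function('x')(5, -5), Mul(Add(Pow(16, 2), -28), Add(-235, -69))), Rational(1, 2)) = Pow(Add(Mul(5, -5, Add(1, 5)), Mul(Add(Pow(16, 2), -28), Add(-235, -69))), Rational(1, 2)) = Pow(Add(Mul(5, -5, 6), Mul(Add(256, -28), -304)), Rational(1, 2)) = Pow(Add(-150, Mul(228, -304)), Rational(1, 2)) = Pow(Add(-150, -69312), Rational(1, 2)) = Pow(-69462, Rational(1, 2)) = Mul(3, I, Pow(7718, Rational(1, 2)))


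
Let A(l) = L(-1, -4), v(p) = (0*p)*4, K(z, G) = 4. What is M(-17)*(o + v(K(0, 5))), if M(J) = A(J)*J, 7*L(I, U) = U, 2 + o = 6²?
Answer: 2312/7 ≈ 330.29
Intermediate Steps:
v(p) = 0 (v(p) = 0*4 = 0)
o = 34 (o = -2 + 6² = -2 + 36 = 34)
L(I, U) = U/7
A(l) = -4/7 (A(l) = (⅐)*(-4) = -4/7)
M(J) = -4*J/7
M(-17)*(o + v(K(0, 5))) = (-4/7*(-17))*(34 + 0) = (68/7)*34 = 2312/7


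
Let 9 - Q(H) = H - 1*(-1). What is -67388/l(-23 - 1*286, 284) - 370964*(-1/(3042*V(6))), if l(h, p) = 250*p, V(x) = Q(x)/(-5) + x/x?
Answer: 16384654639/80993250 ≈ 202.30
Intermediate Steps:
Q(H) = 8 - H (Q(H) = 9 - (H - 1*(-1)) = 9 - (H + 1) = 9 - (1 + H) = 9 + (-1 - H) = 8 - H)
V(x) = -⅗ + x/5 (V(x) = (8 - x)/(-5) + x/x = (8 - x)*(-⅕) + 1 = (-8/5 + x/5) + 1 = -⅗ + x/5)
-67388/l(-23 - 1*286, 284) - 370964*(-1/(3042*V(6))) = -67388/(250*284) - 370964*(-1/(3042*(-⅗ + (⅕)*6))) = -67388/71000 - 370964*(-1/(3042*(-⅗ + 6/5))) = -67388*1/71000 - 370964/(-78*⅗*39) = -16847/17750 - 370964/((-234/5*39)) = -16847/17750 - 370964/(-9126/5) = -16847/17750 - 370964*(-5/9126) = -16847/17750 + 927410/4563 = 16384654639/80993250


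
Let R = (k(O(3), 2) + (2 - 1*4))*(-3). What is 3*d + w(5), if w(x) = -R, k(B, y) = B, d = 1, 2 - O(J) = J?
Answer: -6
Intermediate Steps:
O(J) = 2 - J
R = 9 (R = ((2 - 1*3) + (2 - 1*4))*(-3) = ((2 - 3) + (2 - 4))*(-3) = (-1 - 2)*(-3) = -3*(-3) = 9)
w(x) = -9 (w(x) = -1*9 = -9)
3*d + w(5) = 3*1 - 9 = 3 - 9 = -6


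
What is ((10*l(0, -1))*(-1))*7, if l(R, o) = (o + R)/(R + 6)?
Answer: 35/3 ≈ 11.667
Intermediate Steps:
l(R, o) = (R + o)/(6 + R)
((10*l(0, -1))*(-1))*7 = ((10*((0 - 1)/(6 + 0)))*(-1))*7 = ((10*(-1/6))*(-1))*7 = ((10*((⅙)*(-1)))*(-1))*7 = ((10*(-⅙))*(-1))*7 = -5/3*(-1)*7 = (5/3)*7 = 35/3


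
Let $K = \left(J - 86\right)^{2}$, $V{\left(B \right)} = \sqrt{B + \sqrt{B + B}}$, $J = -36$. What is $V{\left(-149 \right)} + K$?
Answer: $14884 + \sqrt{-149 + i \sqrt{298}} \approx 14885.0 + 12.227 i$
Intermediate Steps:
$V{\left(B \right)} = \sqrt{B + \sqrt{2} \sqrt{B}}$ ($V{\left(B \right)} = \sqrt{B + \sqrt{2 B}} = \sqrt{B + \sqrt{2} \sqrt{B}}$)
$K = 14884$ ($K = \left(-36 - 86\right)^{2} = \left(-122\right)^{2} = 14884$)
$V{\left(-149 \right)} + K = \sqrt{-149 + \sqrt{2} \sqrt{-149}} + 14884 = \sqrt{-149 + \sqrt{2} i \sqrt{149}} + 14884 = \sqrt{-149 + i \sqrt{298}} + 14884 = 14884 + \sqrt{-149 + i \sqrt{298}}$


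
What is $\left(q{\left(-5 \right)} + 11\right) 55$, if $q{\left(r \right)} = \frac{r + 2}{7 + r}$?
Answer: $\frac{1045}{2} \approx 522.5$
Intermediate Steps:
$q{\left(r \right)} = \frac{2 + r}{7 + r}$
$\left(q{\left(-5 \right)} + 11\right) 55 = \left(\frac{2 - 5}{7 - 5} + 11\right) 55 = \left(\frac{1}{2} \left(-3\right) + 11\right) 55 = \left(- \frac{3}{2} + 11\right) 55 = \frac{19}{2} \cdot 55 = \frac{1045}{2}$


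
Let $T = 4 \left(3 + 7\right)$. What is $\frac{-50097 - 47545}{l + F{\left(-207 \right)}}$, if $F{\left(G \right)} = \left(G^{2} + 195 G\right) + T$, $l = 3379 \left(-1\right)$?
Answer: $\frac{97642}{855} \approx 114.2$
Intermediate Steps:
$T = 40$ ($T = 4 \cdot 10 = 40$)
$l = -3379$
$F{\left(G \right)} = 40 + G^{2} + 195 G$ ($F{\left(G \right)} = \left(G^{2} + 195 G\right) + 40 = 40 + G^{2} + 195 G$)
$\frac{-50097 - 47545}{l + F{\left(-207 \right)}} = \frac{-50097 - 47545}{-3379 + \left(40 + \left(-207\right)^{2} + 195 \left(-207\right)\right)} = - \frac{97642}{-3379 + \left(40 + 42849 - 40365\right)} = - \frac{97642}{-3379 + 2524} = - \frac{97642}{-855} = \left(-97642\right) \left(- \frac{1}{855}\right) = \frac{97642}{855}$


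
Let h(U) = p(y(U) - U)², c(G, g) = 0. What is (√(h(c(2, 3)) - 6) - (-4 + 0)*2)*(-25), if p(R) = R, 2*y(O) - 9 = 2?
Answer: -200 - 25*√97/2 ≈ -323.11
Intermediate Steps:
y(O) = 11/2 (y(O) = 9/2 + (½)*2 = 9/2 + 1 = 11/2)
h(U) = (11/2 - U)²
(√(h(c(2, 3)) - 6) - (-4 + 0)*2)*(-25) = (√((-11 + 2*0)²/4 - 6) - (-4 + 0)*2)*(-25) = (√((-11 + 0)²/4 - 6) - (-4)*2)*(-25) = (√((¼)*(-11)² - 6) - 1*(-8))*(-25) = (√((¼)*121 - 6) + 8)*(-25) = (√(121/4 - 6) + 8)*(-25) = (√(97/4) + 8)*(-25) = (√97/2 + 8)*(-25) = (8 + √97/2)*(-25) = -200 - 25*√97/2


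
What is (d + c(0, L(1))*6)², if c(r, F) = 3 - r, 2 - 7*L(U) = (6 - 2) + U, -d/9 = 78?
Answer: 467856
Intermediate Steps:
d = -702 (d = -9*78 = -702)
L(U) = -2/7 - U/7 (L(U) = 2/7 - ((6 - 2) + U)/7 = 2/7 - (4 + U)/7 = 2/7 + (-4/7 - U/7) = -2/7 - U/7)
(d + c(0, L(1))*6)² = (-702 + (3 - 1*0)*6)² = (-702 + (3 + 0)*6)² = (-702 + 3*6)² = (-702 + 18)² = (-684)² = 467856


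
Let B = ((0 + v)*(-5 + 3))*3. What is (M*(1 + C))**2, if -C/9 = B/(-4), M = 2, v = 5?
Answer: 17689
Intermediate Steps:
B = -30 (B = ((0 + 5)*(-5 + 3))*3 = (5*(-2))*3 = -10*3 = -30)
C = -135/2 (C = -(-270)/(-4) = -(-270)*(-1)/4 = -9*15/2 = -135/2 ≈ -67.500)
(M*(1 + C))**2 = (2*(1 - 135/2))**2 = (2*(-133/2))**2 = (-133)**2 = 17689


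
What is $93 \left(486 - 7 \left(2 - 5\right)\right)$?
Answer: $47151$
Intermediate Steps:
$93 \left(486 - 7 \left(2 - 5\right)\right) = 93 \left(486 - -21\right) = 93 \left(486 + 21\right) = 93 \cdot 507 = 47151$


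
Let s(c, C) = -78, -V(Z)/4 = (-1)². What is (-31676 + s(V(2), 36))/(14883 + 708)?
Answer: -31754/15591 ≈ -2.0367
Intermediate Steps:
V(Z) = -4 (V(Z) = -4*(-1)² = -4*1 = -4)
(-31676 + s(V(2), 36))/(14883 + 708) = (-31676 - 78)/(14883 + 708) = -31754/15591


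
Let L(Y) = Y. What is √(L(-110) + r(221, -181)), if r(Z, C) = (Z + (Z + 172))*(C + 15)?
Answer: I*√102034 ≈ 319.43*I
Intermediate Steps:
r(Z, C) = (15 + C)*(172 + 2*Z) (r(Z, C) = (Z + (172 + Z))*(15 + C) = (172 + 2*Z)*(15 + C) = (15 + C)*(172 + 2*Z))
√(L(-110) + r(221, -181)) = √(-110 + (2580 + 30*221 + 172*(-181) + 2*(-181)*221)) = √(-110 + (2580 + 6630 - 31132 - 80002)) = √(-110 - 101924) = √(-102034) = I*√102034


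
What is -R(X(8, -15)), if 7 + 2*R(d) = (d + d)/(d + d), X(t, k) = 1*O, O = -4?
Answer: 3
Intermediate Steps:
X(t, k) = -4 (X(t, k) = 1*(-4) = -4)
R(d) = -3 (R(d) = -7/2 + ((d + d)/(d + d))/2 = -7/2 + ((2*d)/((2*d)))/2 = -7/2 + ((2*d)*(1/(2*d)))/2 = -7/2 + (½)*1 = -7/2 + ½ = -3)
-R(X(8, -15)) = -1*(-3) = 3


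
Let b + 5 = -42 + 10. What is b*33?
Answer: -1221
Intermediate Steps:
b = -37 (b = -5 + (-42 + 10) = -5 - 32 = -37)
b*33 = -37*33 = -1221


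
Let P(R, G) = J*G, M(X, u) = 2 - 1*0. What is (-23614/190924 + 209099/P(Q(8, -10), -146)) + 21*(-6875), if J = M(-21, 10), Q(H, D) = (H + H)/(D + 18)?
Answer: -2022201860691/13937452 ≈ -1.4509e+5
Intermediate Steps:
M(X, u) = 2 (M(X, u) = 2 + 0 = 2)
Q(H, D) = 2*H/(18 + D) (Q(H, D) = (2*H)/(18 + D) = 2*H/(18 + D))
J = 2
P(R, G) = 2*G
(-23614/190924 + 209099/P(Q(8, -10), -146)) + 21*(-6875) = (-23614/190924 + 209099/((2*(-146)))) + 21*(-6875) = (-23614*1/190924 + 209099/(-292)) - 144375 = (-11807/95462 + 209099*(-1/292)) - 144375 = (-11807/95462 - 209099/292) - 144375 = -9982228191/13937452 - 144375 = -2022201860691/13937452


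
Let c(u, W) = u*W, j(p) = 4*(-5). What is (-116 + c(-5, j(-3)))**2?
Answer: 256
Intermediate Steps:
j(p) = -20
c(u, W) = W*u
(-116 + c(-5, j(-3)))**2 = (-116 - 20*(-5))**2 = (-116 + 100)**2 = (-16)**2 = 256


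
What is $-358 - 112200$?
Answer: $-112558$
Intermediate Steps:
$-358 - 112200 = -112558$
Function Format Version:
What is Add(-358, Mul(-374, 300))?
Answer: -112558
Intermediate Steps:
Add(-358, Mul(-374, 300)) = Add(-358, -112200) = -112558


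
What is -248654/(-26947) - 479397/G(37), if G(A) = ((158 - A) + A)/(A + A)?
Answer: -477957861817/2128813 ≈ -2.2452e+5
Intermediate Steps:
G(A) = 79/A (G(A) = 158/((2*A)) = 158*(1/(2*A)) = 79/A)
-248654/(-26947) - 479397/G(37) = -248654/(-26947) - 479397/(79/37) = -248654*(-1/26947) - 479397/(79*(1/37)) = 248654/26947 - 479397/79/37 = 248654/26947 - 479397*37/79 = 248654/26947 - 17737689/79 = -477957861817/2128813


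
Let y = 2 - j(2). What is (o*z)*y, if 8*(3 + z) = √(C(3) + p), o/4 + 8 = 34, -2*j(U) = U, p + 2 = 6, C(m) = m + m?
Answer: -936 + 39*√10 ≈ -812.67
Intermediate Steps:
C(m) = 2*m
p = 4 (p = -2 + 6 = 4)
j(U) = -U/2
o = 104 (o = -32 + 4*34 = -32 + 136 = 104)
z = -3 + √10/8 (z = -3 + √(2*3 + 4)/8 = -3 + √(6 + 4)/8 = -3 + √10/8 ≈ -2.6047)
y = 3 (y = 2 - (-1)*2/2 = 2 - 1*(-1) = 2 + 1 = 3)
(o*z)*y = (104*(-3 + √10/8))*3 = (-312 + 13*√10)*3 = -936 + 39*√10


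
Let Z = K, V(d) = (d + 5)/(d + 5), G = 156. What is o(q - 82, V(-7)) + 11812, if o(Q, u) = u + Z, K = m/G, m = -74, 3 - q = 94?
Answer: 921377/78 ≈ 11813.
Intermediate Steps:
q = -91 (q = 3 - 1*94 = 3 - 94 = -91)
V(d) = 1 (V(d) = (5 + d)/(5 + d) = 1)
K = -37/78 (K = -74/156 = -74*1/156 = -37/78 ≈ -0.47436)
Z = -37/78 ≈ -0.47436
o(Q, u) = -37/78 + u (o(Q, u) = u - 37/78 = -37/78 + u)
o(q - 82, V(-7)) + 11812 = (-37/78 + 1) + 11812 = 41/78 + 11812 = 921377/78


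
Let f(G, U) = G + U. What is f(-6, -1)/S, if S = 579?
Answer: -7/579 ≈ -0.012090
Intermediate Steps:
f(-6, -1)/S = (-6 - 1)/579 = -7*1/579 = -7/579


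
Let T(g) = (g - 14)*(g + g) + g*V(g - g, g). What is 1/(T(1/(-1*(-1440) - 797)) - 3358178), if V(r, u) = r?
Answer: -413449/1388435353924 ≈ -2.9778e-7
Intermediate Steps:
T(g) = 2*g*(-14 + g) (T(g) = (g - 14)*(g + g) + g*(g - g) = (-14 + g)*(2*g) + g*0 = 2*g*(-14 + g) + 0 = 2*g*(-14 + g))
1/(T(1/(-1*(-1440) - 797)) - 3358178) = 1/(2*(-14 + 1/(-1*(-1440) - 797))/(-1*(-1440) - 797) - 3358178) = 1/(2*(-14 + 1/(1440 - 797))/(1440 - 797) - 3358178) = 1/(2*(-14 + 1/643)/643 - 3358178) = 1/(2*(1/643)*(-14 + 1/643) - 3358178) = 1/(2*(1/643)*(-9001/643) - 3358178) = 1/(-18002/413449 - 3358178) = 1/(-1388435353924/413449) = -413449/1388435353924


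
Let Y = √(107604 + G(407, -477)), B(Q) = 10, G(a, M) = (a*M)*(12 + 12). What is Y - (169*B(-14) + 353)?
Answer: -2043 + 6*I*√126437 ≈ -2043.0 + 2133.5*I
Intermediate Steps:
G(a, M) = 24*M*a (G(a, M) = (M*a)*24 = 24*M*a)
Y = 6*I*√126437 (Y = √(107604 + 24*(-477)*407) = √(107604 - 4659336) = √(-4551732) = 6*I*√126437 ≈ 2133.5*I)
Y - (169*B(-14) + 353) = 6*I*√126437 - (169*10 + 353) = 6*I*√126437 - (1690 + 353) = 6*I*√126437 - 1*2043 = 6*I*√126437 - 2043 = -2043 + 6*I*√126437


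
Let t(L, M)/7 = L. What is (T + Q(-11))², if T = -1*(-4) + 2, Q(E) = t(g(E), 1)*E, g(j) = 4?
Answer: 91204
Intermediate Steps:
t(L, M) = 7*L
Q(E) = 28*E (Q(E) = (7*4)*E = 28*E)
T = 6 (T = 4 + 2 = 6)
(T + Q(-11))² = (6 + 28*(-11))² = (6 - 308)² = (-302)² = 91204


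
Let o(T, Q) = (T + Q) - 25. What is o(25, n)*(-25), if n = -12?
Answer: 300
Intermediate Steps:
o(T, Q) = -25 + Q + T (o(T, Q) = (Q + T) - 25 = -25 + Q + T)
o(25, n)*(-25) = (-25 - 12 + 25)*(-25) = -12*(-25) = 300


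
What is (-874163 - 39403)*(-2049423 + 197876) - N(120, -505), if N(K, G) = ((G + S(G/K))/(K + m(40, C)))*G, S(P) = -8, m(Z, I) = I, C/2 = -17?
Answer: 145469892988707/86 ≈ 1.6915e+12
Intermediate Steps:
C = -34 (C = 2*(-17) = -34)
N(K, G) = G*(-8 + G)/(-34 + K) (N(K, G) = ((G - 8)/(K - 34))*G = ((-8 + G)/(-34 + K))*G = G*(-8 + G)/(-34 + K))
(-874163 - 39403)*(-2049423 + 197876) - N(120, -505) = (-874163 - 39403)*(-2049423 + 197876) - (-505)*(-8 - 505)/(-34 + 120) = -913566*(-1851547) - (-505)*(-513)/86 = 1691510386602 - (-505)*(-513)/86 = 1691510386602 - 1*259065/86 = 1691510386602 - 259065/86 = 145469892988707/86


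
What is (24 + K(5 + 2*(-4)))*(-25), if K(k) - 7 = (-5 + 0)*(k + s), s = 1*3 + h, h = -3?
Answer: -1150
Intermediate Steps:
s = 0 (s = 1*3 - 3 = 3 - 3 = 0)
K(k) = 7 - 5*k (K(k) = 7 + (-5 + 0)*(k + 0) = 7 - 5*k)
(24 + K(5 + 2*(-4)))*(-25) = (24 + (7 - 5*(5 + 2*(-4))))*(-25) = (24 + (7 - 5*(5 - 8)))*(-25) = (24 + (7 - 5*(-3)))*(-25) = (24 + (7 + 15))*(-25) = (24 + 22)*(-25) = 46*(-25) = -1150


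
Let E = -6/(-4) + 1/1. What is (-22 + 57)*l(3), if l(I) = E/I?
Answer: 175/6 ≈ 29.167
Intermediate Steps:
E = 5/2 (E = -6*(-1/4) + 1*1 = 3/2 + 1 = 5/2 ≈ 2.5000)
l(I) = 5/(2*I)
(-22 + 57)*l(3) = (-22 + 57)*((5/2)/3) = 35*((5/2)*(1/3)) = 35*(5/6) = 175/6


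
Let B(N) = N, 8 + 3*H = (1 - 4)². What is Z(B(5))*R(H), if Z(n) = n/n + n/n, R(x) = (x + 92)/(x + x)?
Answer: 277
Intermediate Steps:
H = ⅓ (H = -8/3 + (1 - 4)²/3 = -8/3 + (⅓)*(-3)² = -8/3 + (⅓)*9 = -8/3 + 3 = ⅓ ≈ 0.33333)
R(x) = (92 + x)/(2*x) (R(x) = (92 + x)/((2*x)) = (92 + x)*(1/(2*x)) = (92 + x)/(2*x))
Z(n) = 2 (Z(n) = 1 + 1 = 2)
Z(B(5))*R(H) = 2*((92 + ⅓)/(2*(⅓))) = 2*((½)*3*(277/3)) = 2*(277/2) = 277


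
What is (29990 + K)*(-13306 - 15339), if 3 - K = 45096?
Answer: 432625435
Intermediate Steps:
K = -45093 (K = 3 - 1*45096 = 3 - 45096 = -45093)
(29990 + K)*(-13306 - 15339) = (29990 - 45093)*(-13306 - 15339) = -15103*(-28645) = 432625435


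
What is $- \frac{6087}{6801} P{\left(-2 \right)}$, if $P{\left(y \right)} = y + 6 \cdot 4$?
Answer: $- \frac{44638}{2267} \approx -19.69$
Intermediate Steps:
$P{\left(y \right)} = 24 + y$ ($P{\left(y \right)} = y + 24 = 24 + y$)
$- \frac{6087}{6801} P{\left(-2 \right)} = - \frac{6087}{6801} \left(24 - 2\right) = \left(-6087\right) \frac{1}{6801} \cdot 22 = \left(- \frac{2029}{2267}\right) 22 = - \frac{44638}{2267}$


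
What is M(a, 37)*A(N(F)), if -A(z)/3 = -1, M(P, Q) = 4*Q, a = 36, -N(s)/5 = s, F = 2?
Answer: 444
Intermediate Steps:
N(s) = -5*s
A(z) = 3 (A(z) = -3*(-1) = 3)
M(a, 37)*A(N(F)) = (4*37)*3 = 148*3 = 444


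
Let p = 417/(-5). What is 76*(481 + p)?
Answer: 151088/5 ≈ 30218.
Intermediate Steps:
p = -417/5 (p = 417*(-1/5) = -417/5 ≈ -83.400)
76*(481 + p) = 76*(481 - 417/5) = 76*(1988/5) = 151088/5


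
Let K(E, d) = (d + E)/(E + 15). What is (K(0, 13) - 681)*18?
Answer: -61212/5 ≈ -12242.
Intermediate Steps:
K(E, d) = (E + d)/(15 + E)
(K(0, 13) - 681)*18 = ((0 + 13)/(15 + 0) - 681)*18 = (13/15 - 681)*18 = -10202/15*18 = -61212/5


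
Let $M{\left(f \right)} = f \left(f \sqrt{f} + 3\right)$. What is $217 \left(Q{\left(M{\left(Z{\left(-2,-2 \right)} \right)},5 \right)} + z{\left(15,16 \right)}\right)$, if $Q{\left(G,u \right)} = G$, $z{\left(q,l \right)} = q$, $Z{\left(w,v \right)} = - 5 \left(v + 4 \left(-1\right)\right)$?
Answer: $22785 + 195300 \sqrt{30} \approx 1.0925 \cdot 10^{6}$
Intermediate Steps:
$Z{\left(w,v \right)} = 20 - 5 v$ ($Z{\left(w,v \right)} = - 5 \left(v - 4\right) = - 5 \left(-4 + v\right) = 20 - 5 v$)
$M{\left(f \right)} = f \left(3 + f^{\frac{3}{2}}\right)$ ($M{\left(f \right)} = f \left(f^{\frac{3}{2}} + 3\right) = f \left(3 + f^{\frac{3}{2}}\right)$)
$217 \left(Q{\left(M{\left(Z{\left(-2,-2 \right)} \right)},5 \right)} + z{\left(15,16 \right)}\right) = 217 \left(\left(\left(20 - -10\right)^{\frac{5}{2}} + 3 \left(20 - -10\right)\right) + 15\right) = 217 \left(\left(\left(20 + 10\right)^{\frac{5}{2}} + 3 \left(20 + 10\right)\right) + 15\right) = 217 \left(\left(30^{\frac{5}{2}} + 3 \cdot 30\right) + 15\right) = 217 \left(\left(900 \sqrt{30} + 90\right) + 15\right) = 217 \left(\left(90 + 900 \sqrt{30}\right) + 15\right) = 217 \left(105 + 900 \sqrt{30}\right) = 22785 + 195300 \sqrt{30}$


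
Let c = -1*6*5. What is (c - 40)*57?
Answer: -3990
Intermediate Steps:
c = -30 (c = -6*5 = -30)
(c - 40)*57 = (-30 - 40)*57 = -70*57 = -3990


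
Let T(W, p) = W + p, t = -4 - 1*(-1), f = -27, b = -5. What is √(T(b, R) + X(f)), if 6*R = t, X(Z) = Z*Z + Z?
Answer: √2786/2 ≈ 26.391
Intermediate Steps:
t = -3 (t = -4 + 1 = -3)
X(Z) = Z + Z² (X(Z) = Z² + Z = Z + Z²)
R = -½ (R = (⅙)*(-3) = -½ ≈ -0.50000)
√(T(b, R) + X(f)) = √((-5 - ½) - 27*(1 - 27)) = √(-11/2 - 27*(-26)) = √(-11/2 + 702) = √(1393/2) = √2786/2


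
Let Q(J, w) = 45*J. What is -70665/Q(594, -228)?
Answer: -4711/1782 ≈ -2.6437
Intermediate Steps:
-70665/Q(594, -228) = -70665/(45*594) = -70665/26730 = -70665*1/26730 = -4711/1782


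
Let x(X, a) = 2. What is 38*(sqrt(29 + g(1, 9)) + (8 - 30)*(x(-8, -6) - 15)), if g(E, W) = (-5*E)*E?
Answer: 10868 + 76*sqrt(6) ≈ 11054.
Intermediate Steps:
g(E, W) = -5*E**2
38*(sqrt(29 + g(1, 9)) + (8 - 30)*(x(-8, -6) - 15)) = 38*(sqrt(29 - 5*1**2) + (8 - 30)*(2 - 15)) = 38*(sqrt(29 - 5*1) - 22*(-13)) = 38*(sqrt(29 - 5) + 286) = 38*(sqrt(24) + 286) = 38*(2*sqrt(6) + 286) = 38*(286 + 2*sqrt(6)) = 10868 + 76*sqrt(6)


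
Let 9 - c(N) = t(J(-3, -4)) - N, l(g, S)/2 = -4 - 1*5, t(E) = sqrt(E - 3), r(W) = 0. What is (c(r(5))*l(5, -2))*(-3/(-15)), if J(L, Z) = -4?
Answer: -162/5 + 18*I*sqrt(7)/5 ≈ -32.4 + 9.5247*I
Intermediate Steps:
t(E) = sqrt(-3 + E)
l(g, S) = -18 (l(g, S) = 2*(-4 - 1*5) = 2*(-4 - 5) = 2*(-9) = -18)
c(N) = 9 + N - I*sqrt(7) (c(N) = 9 - (sqrt(-3 - 4) - N) = 9 - (sqrt(-7) - N) = 9 - (I*sqrt(7) - N) = 9 - (-N + I*sqrt(7)) = 9 + (N - I*sqrt(7)) = 9 + N - I*sqrt(7))
(c(r(5))*l(5, -2))*(-3/(-15)) = ((9 + 0 - I*sqrt(7))*(-18))*(-3/(-15)) = ((9 - I*sqrt(7))*(-18))*(-3*(-1/15)) = (-162 + 18*I*sqrt(7))*(1/5) = -162/5 + 18*I*sqrt(7)/5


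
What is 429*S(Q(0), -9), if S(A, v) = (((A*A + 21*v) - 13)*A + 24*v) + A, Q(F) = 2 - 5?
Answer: 154440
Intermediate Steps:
Q(F) = -3
S(A, v) = A + 24*v + A*(-13 + A² + 21*v) (S(A, v) = (((A² + 21*v) - 13)*A + 24*v) + A = ((-13 + A² + 21*v)*A + 24*v) + A = (A*(-13 + A² + 21*v) + 24*v) + A = (24*v + A*(-13 + A² + 21*v)) + A = A + 24*v + A*(-13 + A² + 21*v))
429*S(Q(0), -9) = 429*((-3)³ - 12*(-3) + 24*(-9) + 21*(-3)*(-9)) = 429*(-27 + 36 - 216 + 567) = 429*360 = 154440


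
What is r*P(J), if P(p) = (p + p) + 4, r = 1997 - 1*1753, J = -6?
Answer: -1952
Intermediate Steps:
r = 244 (r = 1997 - 1753 = 244)
P(p) = 4 + 2*p (P(p) = 2*p + 4 = 4 + 2*p)
r*P(J) = 244*(4 + 2*(-6)) = 244*(4 - 12) = 244*(-8) = -1952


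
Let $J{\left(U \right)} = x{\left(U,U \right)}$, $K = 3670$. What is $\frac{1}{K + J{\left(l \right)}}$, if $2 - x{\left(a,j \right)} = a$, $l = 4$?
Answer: $\frac{1}{3668} \approx 0.00027263$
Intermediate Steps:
$x{\left(a,j \right)} = 2 - a$
$J{\left(U \right)} = 2 - U$
$\frac{1}{K + J{\left(l \right)}} = \frac{1}{3670 + \left(2 - 4\right)} = \frac{1}{3670 - 2} = \frac{1}{3668}$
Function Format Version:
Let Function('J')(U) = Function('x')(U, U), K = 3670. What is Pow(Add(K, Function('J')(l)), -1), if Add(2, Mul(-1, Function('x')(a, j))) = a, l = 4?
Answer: Rational(1, 3668) ≈ 0.00027263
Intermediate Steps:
Function('x')(a, j) = Add(2, Mul(-1, a))
Function('J')(U) = Add(2, Mul(-1, U))
Pow(Add(K, Function('J')(l)), -1) = Pow(Add(3670, Add(2, Mul(-1, 4))), -1) = Pow(Add(3670, Add(2, -4)), -1) = Pow(Add(3670, -2), -1) = Pow(3668, -1) = Rational(1, 3668)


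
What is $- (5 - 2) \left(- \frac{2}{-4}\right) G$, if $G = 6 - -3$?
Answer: $- \frac{27}{2} \approx -13.5$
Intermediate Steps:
$G = 9$ ($G = 6 + 3 = 9$)
$- (5 - 2) \left(- \frac{2}{-4}\right) G = - (5 - 2) \left(- \frac{2}{-4}\right) 9 = \left(-1\right) 3 \left(\left(-2\right) \left(- \frac{1}{4}\right)\right) 9 = \left(-3\right) \frac{1}{2} \cdot 9 = \left(- \frac{3}{2}\right) 9 = - \frac{27}{2}$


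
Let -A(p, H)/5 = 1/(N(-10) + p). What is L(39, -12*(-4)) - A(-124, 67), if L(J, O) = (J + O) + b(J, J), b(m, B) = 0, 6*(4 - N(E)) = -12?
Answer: 10261/118 ≈ 86.958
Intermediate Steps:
N(E) = 6 (N(E) = 4 - ⅙*(-12) = 4 + 2 = 6)
A(p, H) = -5/(6 + p)
L(J, O) = J + O (L(J, O) = (J + O) + 0 = J + O)
L(39, -12*(-4)) - A(-124, 67) = (39 - 12*(-4)) - (-5)/(6 - 124) = (39 + 48) - (-5)/(-118) = 87 - (-5)*(-1)/118 = 87 - 1*5/118 = 87 - 5/118 = 10261/118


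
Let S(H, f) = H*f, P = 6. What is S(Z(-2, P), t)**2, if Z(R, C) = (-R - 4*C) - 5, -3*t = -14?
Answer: 15876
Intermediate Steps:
t = 14/3 (t = -1/3*(-14) = 14/3 ≈ 4.6667)
Z(R, C) = -5 - R - 4*C
S(Z(-2, P), t)**2 = ((-5 - 1*(-2) - 4*6)*(14/3))**2 = ((-5 + 2 - 24)*(14/3))**2 = (-27*14/3)**2 = (-126)**2 = 15876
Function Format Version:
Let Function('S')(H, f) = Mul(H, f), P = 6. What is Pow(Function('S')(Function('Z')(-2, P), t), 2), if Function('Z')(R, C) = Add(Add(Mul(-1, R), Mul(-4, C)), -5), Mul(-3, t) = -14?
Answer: 15876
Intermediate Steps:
t = Rational(14, 3) (t = Mul(Rational(-1, 3), -14) = Rational(14, 3) ≈ 4.6667)
Function('Z')(R, C) = Add(-5, Mul(-1, R), Mul(-4, C))
Pow(Function('S')(Function('Z')(-2, P), t), 2) = Pow(Mul(Add(-5, Mul(-1, -2), Mul(-4, 6)), Rational(14, 3)), 2) = Pow(Mul(Add(-5, 2, -24), Rational(14, 3)), 2) = Pow(Mul(-27, Rational(14, 3)), 2) = Pow(-126, 2) = 15876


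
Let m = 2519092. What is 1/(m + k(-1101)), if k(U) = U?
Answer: 1/2517991 ≈ 3.9714e-7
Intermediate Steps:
1/(m + k(-1101)) = 1/(2519092 - 1101) = 1/2517991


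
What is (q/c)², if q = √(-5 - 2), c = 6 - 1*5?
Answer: -7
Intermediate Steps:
c = 1 (c = 6 - 5 = 1)
q = I*√7 (q = √(-7) = I*√7 ≈ 2.6458*I)
(q/c)² = ((I*√7)/1)² = ((I*√7)*1)² = (I*√7)² = -7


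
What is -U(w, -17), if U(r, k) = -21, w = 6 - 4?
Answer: 21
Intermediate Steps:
w = 2
-U(w, -17) = -1*(-21) = 21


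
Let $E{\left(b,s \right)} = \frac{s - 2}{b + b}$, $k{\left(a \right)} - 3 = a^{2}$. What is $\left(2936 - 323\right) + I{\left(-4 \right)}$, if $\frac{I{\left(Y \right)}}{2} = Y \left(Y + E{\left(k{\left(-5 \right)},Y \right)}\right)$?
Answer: $\frac{18521}{7} \approx 2645.9$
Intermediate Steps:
$k{\left(a \right)} = 3 + a^{2}$
$E{\left(b,s \right)} = \frac{-2 + s}{2 b}$
$I{\left(Y \right)} = 2 Y \left(- \frac{1}{28} + \frac{57 Y}{56}\right)$ ($I{\left(Y \right)} = 2 Y \left(Y + \frac{-2 + Y}{2 \left(3 + \left(-5\right)^{2}\right)}\right) = 2 Y \left(Y + \frac{-2 + Y}{2 \left(3 + 25\right)}\right) = 2 Y \left(Y + \frac{-2 + Y}{2 \cdot 28}\right) = 2 Y \left(Y + \frac{1}{2} \cdot \frac{1}{28} \left(-2 + Y\right)\right) = 2 Y \left(Y + \left(- \frac{1}{28} + \frac{Y}{56}\right)\right) = 2 Y \left(- \frac{1}{28} + \frac{57 Y}{56}\right)$)
$\left(2936 - 323\right) + I{\left(-4 \right)} = \left(2936 - 323\right) + \frac{1}{28} \left(-4\right) \left(-2 + 57 \left(-4\right)\right) = \left(2936 - 323\right) + \frac{1}{28} \left(-4\right) \left(-2 - 228\right) = 2613 + \frac{1}{28} \left(-4\right) \left(-230\right) = 2613 + \frac{230}{7} = \frac{18521}{7}$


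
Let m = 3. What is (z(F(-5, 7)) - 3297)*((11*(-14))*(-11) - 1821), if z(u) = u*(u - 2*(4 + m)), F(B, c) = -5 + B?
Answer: 388239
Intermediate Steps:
z(u) = u*(-14 + u) (z(u) = u*(u - 2*(4 + 3)) = u*(u - 2*7) = u*(u - 14) = u*(-14 + u))
(z(F(-5, 7)) - 3297)*((11*(-14))*(-11) - 1821) = ((-5 - 5)*(-14 + (-5 - 5)) - 3297)*((11*(-14))*(-11) - 1821) = (-10*(-14 - 10) - 3297)*(-154*(-11) - 1821) = (-10*(-24) - 3297)*(1694 - 1821) = (240 - 3297)*(-127) = -3057*(-127) = 388239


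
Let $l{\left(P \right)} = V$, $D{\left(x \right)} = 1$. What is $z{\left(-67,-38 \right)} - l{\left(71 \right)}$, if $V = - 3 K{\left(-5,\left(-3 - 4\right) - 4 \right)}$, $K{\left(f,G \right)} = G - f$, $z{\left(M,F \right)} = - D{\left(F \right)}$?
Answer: $-19$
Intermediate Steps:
$z{\left(M,F \right)} = -1$ ($z{\left(M,F \right)} = \left(-1\right) 1 = -1$)
$V = 18$ ($V = - 3 \left(\left(\left(-3 - 4\right) - 4\right) - -5\right) = - 3 \left(\left(-7 - 4\right) + 5\right) = - 3 \left(-11 + 5\right) = \left(-3\right) \left(-6\right) = 18$)
$l{\left(P \right)} = 18$
$z{\left(-67,-38 \right)} - l{\left(71 \right)} = -1 - 18 = -19$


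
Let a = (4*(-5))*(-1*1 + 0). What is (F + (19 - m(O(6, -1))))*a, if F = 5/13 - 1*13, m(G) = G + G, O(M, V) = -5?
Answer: 4260/13 ≈ 327.69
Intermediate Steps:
m(G) = 2*G
a = 20 (a = -20*(-1 + 0) = -20*(-1) = 20)
F = -164/13 (F = 5*(1/13) - 13 = 5/13 - 13 = -164/13 ≈ -12.615)
(F + (19 - m(O(6, -1))))*a = (-164/13 + (19 - 2*(-5)))*20 = (-164/13 + (19 - 1*(-10)))*20 = (-164/13 + (19 + 10))*20 = (-164/13 + 29)*20 = (213/13)*20 = 4260/13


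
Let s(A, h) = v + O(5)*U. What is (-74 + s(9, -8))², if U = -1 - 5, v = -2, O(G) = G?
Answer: 11236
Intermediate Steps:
U = -6
s(A, h) = -32 (s(A, h) = -2 + 5*(-6) = -2 - 30 = -32)
(-74 + s(9, -8))² = (-74 - 32)² = (-106)² = 11236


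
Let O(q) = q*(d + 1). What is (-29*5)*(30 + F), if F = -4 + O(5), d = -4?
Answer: -1595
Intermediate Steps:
O(q) = -3*q (O(q) = q*(-4 + 1) = q*(-3) = -3*q)
F = -19 (F = -4 - 3*5 = -4 - 15 = -19)
(-29*5)*(30 + F) = (-29*5)*(30 - 19) = -145*11 = -1595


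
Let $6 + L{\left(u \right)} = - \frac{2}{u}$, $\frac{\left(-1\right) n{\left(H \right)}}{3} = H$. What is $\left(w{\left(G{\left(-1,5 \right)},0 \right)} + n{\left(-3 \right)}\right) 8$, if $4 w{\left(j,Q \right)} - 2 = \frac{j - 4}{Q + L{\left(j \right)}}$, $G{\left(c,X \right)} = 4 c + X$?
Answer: $\frac{307}{4} \approx 76.75$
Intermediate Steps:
$n{\left(H \right)} = - 3 H$
$L{\left(u \right)} = -6 - \frac{2}{u}$
$G{\left(c,X \right)} = X + 4 c$
$w{\left(j,Q \right)} = \frac{1}{2} + \frac{-4 + j}{4 \left(-6 + Q - \frac{2}{j}\right)}$ ($w{\left(j,Q \right)} = \frac{1}{2} + \frac{\left(j - 4\right) \frac{1}{Q - \left(6 + \frac{2}{j}\right)}}{4} = \frac{1}{2} + \frac{\left(-4 + j\right) \frac{1}{-6 + Q - \frac{2}{j}}}{4} = \frac{1}{2} + \frac{\frac{1}{-6 + Q - \frac{2}{j}} \left(-4 + j\right)}{4} = \frac{1}{2} + \frac{-4 + j}{4 \left(-6 + Q - \frac{2}{j}\right)}$)
$\left(w{\left(G{\left(-1,5 \right)},0 \right)} + n{\left(-3 \right)}\right) 8 = \left(\frac{4 + 12 \left(5 + 4 \left(-1\right)\right) - \left(5 + 4 \left(-1\right)\right) \left(-4 + \left(5 + 4 \left(-1\right)\right) + 2 \cdot 0\right)}{4 \left(2 + \left(5 + 4 \left(-1\right)\right) \left(6 - 0\right)\right)} - -9\right) 8 = \left(\frac{4 + 12 \left(5 - 4\right) - \left(5 - 4\right) \left(-4 + \left(5 - 4\right) + 0\right)}{4 \left(2 + \left(5 - 4\right) \left(6 + 0\right)\right)} + 9\right) 8 = \left(\frac{4 + 12 \cdot 1 - 1 \left(-4 + 1 + 0\right)}{4 \left(2 + 1 \cdot 6\right)} + 9\right) 8 = \left(\frac{4 + 12 - 1 \left(-3\right)}{4 \left(2 + 6\right)} + 9\right) 8 = \left(\frac{4 + 12 + 3}{4 \cdot 8} + 9\right) 8 = \left(\frac{1}{4} \cdot \frac{1}{8} \cdot 19 + 9\right) 8 = \left(\frac{19}{32} + 9\right) 8 = \frac{307}{32} \cdot 8 = \frac{307}{4}$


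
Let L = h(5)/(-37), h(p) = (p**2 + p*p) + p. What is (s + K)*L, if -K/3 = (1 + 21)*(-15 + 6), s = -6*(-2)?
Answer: -33330/37 ≈ -900.81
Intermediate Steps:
s = 12
K = 594 (K = -3*(1 + 21)*(-15 + 6) = -66*(-9) = -3*(-198) = 594)
h(p) = p + 2*p**2 (h(p) = (p**2 + p**2) + p = 2*p**2 + p = p + 2*p**2)
L = -55/37 (L = (5*(1 + 2*5))/(-37) = (5*(1 + 10))*(-1/37) = (5*11)*(-1/37) = 55*(-1/37) = -55/37 ≈ -1.4865)
(s + K)*L = (12 + 594)*(-55/37) = 606*(-55/37) = -33330/37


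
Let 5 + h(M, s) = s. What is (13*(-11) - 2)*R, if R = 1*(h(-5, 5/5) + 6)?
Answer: -290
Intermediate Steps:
h(M, s) = -5 + s
R = 2 (R = 1*((-5 + 5/5) + 6) = 1*((-5 + 5*(1/5)) + 6) = 1*((-5 + 1) + 6) = 1*(-4 + 6) = 1*2 = 2)
(13*(-11) - 2)*R = (13*(-11) - 2)*2 = (-143 - 2)*2 = -145*2 = -290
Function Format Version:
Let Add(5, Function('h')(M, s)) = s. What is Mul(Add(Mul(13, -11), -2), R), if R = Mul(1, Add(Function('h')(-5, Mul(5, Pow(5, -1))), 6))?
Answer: -290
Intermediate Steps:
Function('h')(M, s) = Add(-5, s)
R = 2 (R = Mul(1, Add(Add(-5, Mul(5, Pow(5, -1))), 6)) = Mul(1, Add(Add(-5, Mul(5, Rational(1, 5))), 6)) = Mul(1, Add(Add(-5, 1), 6)) = Mul(1, Add(-4, 6)) = Mul(1, 2) = 2)
Mul(Add(Mul(13, -11), -2), R) = Mul(Add(Mul(13, -11), -2), 2) = Mul(Add(-143, -2), 2) = Mul(-145, 2) = -290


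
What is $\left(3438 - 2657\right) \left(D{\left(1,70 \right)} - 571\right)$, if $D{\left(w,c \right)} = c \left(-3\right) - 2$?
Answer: $-611523$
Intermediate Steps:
$D{\left(w,c \right)} = -2 - 3 c$ ($D{\left(w,c \right)} = - 3 c - 2 = -2 - 3 c$)
$\left(3438 - 2657\right) \left(D{\left(1,70 \right)} - 571\right) = \left(3438 - 2657\right) \left(\left(-2 - 210\right) - 571\right) = 781 \left(\left(-2 - 210\right) - 571\right) = 781 \left(-212 - 571\right) = 781 \left(-783\right) = -611523$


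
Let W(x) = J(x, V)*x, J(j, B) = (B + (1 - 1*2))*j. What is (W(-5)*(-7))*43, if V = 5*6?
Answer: -218225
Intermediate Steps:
V = 30
J(j, B) = j*(-1 + B) (J(j, B) = (B + (1 - 2))*j = (B - 1)*j = (-1 + B)*j = j*(-1 + B))
W(x) = 29*x**2 (W(x) = (x*(-1 + 30))*x = (x*29)*x = (29*x)*x = 29*x**2)
(W(-5)*(-7))*43 = ((29*(-5)**2)*(-7))*43 = ((29*25)*(-7))*43 = (725*(-7))*43 = -5075*43 = -218225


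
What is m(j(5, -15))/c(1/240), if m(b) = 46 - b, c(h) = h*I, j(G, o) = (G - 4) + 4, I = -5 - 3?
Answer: -1230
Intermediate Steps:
I = -8
j(G, o) = G (j(G, o) = (-4 + G) + 4 = G)
c(h) = -8*h (c(h) = h*(-8) = -8*h)
m(j(5, -15))/c(1/240) = (46 - 1*5)/((-8/240)) = (46 - 5)/((-8*1/240)) = 41/(-1/30) = 41*(-30) = -1230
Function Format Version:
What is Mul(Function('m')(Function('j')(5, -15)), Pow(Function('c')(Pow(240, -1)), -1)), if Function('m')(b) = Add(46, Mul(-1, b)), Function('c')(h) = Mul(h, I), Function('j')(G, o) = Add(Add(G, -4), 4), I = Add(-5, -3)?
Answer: -1230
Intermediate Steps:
I = -8
Function('j')(G, o) = G (Function('j')(G, o) = Add(Add(-4, G), 4) = G)
Function('c')(h) = Mul(-8, h) (Function('c')(h) = Mul(h, -8) = Mul(-8, h))
Mul(Function('m')(Function('j')(5, -15)), Pow(Function('c')(Pow(240, -1)), -1)) = Mul(Add(46, Mul(-1, 5)), Pow(Mul(-8, Pow(240, -1)), -1)) = Mul(Add(46, -5), Pow(Mul(-8, Rational(1, 240)), -1)) = Mul(41, Pow(Rational(-1, 30), -1)) = Mul(41, -30) = -1230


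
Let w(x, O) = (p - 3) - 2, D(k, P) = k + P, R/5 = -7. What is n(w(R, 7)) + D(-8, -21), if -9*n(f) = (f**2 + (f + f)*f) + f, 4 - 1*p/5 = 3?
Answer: -29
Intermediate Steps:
R = -35 (R = 5*(-7) = -35)
p = 5 (p = 20 - 5*3 = 20 - 15 = 5)
D(k, P) = P + k
w(x, O) = 0 (w(x, O) = (5 - 3) - 2 = 2 - 2 = 0)
n(f) = -f**2/3 - f/9 (n(f) = -((f**2 + (f + f)*f) + f)/9 = -((f**2 + (2*f)*f) + f)/9 = -((f**2 + 2*f**2) + f)/9 = -(3*f**2 + f)/9 = -(f + 3*f**2)/9 = -f**2/3 - f/9)
n(w(R, 7)) + D(-8, -21) = -1/9*0*(1 + 3*0) + (-21 - 8) = -1/9*0*(1 + 0) - 29 = -1/9*0*1 - 29 = 0 - 29 = -29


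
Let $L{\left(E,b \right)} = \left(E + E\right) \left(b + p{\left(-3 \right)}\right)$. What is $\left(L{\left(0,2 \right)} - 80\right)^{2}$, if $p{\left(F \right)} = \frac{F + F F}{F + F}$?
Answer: $6400$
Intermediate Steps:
$p{\left(F \right)} = \frac{F + F^{2}}{2 F}$
$L{\left(E,b \right)} = 2 E \left(-1 + b\right)$ ($L{\left(E,b \right)} = \left(E + E\right) \left(b + \left(\frac{1}{2} + \frac{1}{2} \left(-3\right)\right)\right) = 2 E \left(b + \left(\frac{1}{2} - \frac{3}{2}\right)\right) = 2 E \left(b - 1\right) = 2 E \left(-1 + b\right)$)
$\left(L{\left(0,2 \right)} - 80\right)^{2} = \left(2 \cdot 0 \left(-1 + 2\right) - 80\right)^{2} = \left(2 \cdot 0 \cdot 1 - 80\right)^{2} = \left(0 - 80\right)^{2} = \left(-80\right)^{2} = 6400$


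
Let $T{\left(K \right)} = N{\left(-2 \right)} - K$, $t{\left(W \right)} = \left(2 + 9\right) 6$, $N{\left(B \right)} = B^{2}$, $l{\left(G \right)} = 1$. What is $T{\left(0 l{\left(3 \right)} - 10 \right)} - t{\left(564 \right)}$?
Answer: $-52$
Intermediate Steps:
$t{\left(W \right)} = 66$ ($t{\left(W \right)} = 11 \cdot 6 = 66$)
$T{\left(K \right)} = 4 - K$ ($T{\left(K \right)} = \left(-2\right)^{2} - K = 4 - K$)
$T{\left(0 l{\left(3 \right)} - 10 \right)} - t{\left(564 \right)} = \left(4 - \left(0 \cdot 1 - 10\right)\right) - 66 = \left(4 - \left(0 - 10\right)\right) - 66 = \left(4 - -10\right) - 66 = \left(4 + 10\right) - 66 = 14 - 66 = -52$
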